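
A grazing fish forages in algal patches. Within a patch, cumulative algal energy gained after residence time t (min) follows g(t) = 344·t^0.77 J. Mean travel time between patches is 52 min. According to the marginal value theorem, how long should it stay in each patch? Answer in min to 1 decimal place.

174.1 min

Optimal t* satisfies g'(t*) = g(t*)/(T + t*).
g'(t) = 0.77·344·t^-0.23. Setting 0.77·344·t^-0.23 = 344·t^0.77/(52+t) gives 0.77(52+t) = t, so 0.23·t = 0.77×52.
t* = 0.77×52/0.23 = 174.1 min.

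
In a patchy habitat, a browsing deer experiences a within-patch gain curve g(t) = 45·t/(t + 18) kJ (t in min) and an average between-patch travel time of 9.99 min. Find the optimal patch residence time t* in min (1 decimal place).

Maximise g(t)/(T+t): set derivative to zero → g'(t)(T+t) = g(t).
g'(t) = 45·18/(t + 18)². Setting 45·18/(t+18)² = 45t/[(t+18)(9.99+t)] gives 18(9.99+t) = t(t+18), so t² = 18×9.99 = 179.8.
t* = √179.8 = 13.41 min.

13.4 min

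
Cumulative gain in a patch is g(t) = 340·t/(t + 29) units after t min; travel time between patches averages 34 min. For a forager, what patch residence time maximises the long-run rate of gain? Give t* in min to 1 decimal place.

31.4 min

By the marginal value theorem, leave when the instantaneous gain rate g'(t) equals the habitat-wide average g(t)/(T + t).
g'(t) = 340·29/(t + 29)². Setting 340·29/(t+29)² = 340t/[(t+29)(34+t)] gives 29(34+t) = t(t+29), so t² = 29×34 = 986.
t* = √986 = 31.4 min.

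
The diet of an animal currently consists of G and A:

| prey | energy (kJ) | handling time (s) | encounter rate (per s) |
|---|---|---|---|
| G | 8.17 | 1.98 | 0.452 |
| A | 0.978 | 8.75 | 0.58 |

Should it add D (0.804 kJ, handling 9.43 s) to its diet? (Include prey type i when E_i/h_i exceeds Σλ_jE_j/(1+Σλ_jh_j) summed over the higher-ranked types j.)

No

On G and A alone, R = ΣλE/(1+Σλh) = 4.26/6.97 = 0.6112 kJ/s.
Profitability of D: 0.804/9.43 = 0.08526 kJ/s.
Since 0.08526 < R, time spent handling D is better spent searching.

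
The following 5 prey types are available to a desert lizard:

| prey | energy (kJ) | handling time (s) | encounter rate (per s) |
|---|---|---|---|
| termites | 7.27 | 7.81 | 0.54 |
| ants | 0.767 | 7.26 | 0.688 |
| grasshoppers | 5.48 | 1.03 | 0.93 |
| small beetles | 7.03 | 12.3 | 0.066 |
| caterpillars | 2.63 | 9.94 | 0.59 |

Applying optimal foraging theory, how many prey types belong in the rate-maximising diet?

1

Rank by E/h (kJ/s): grasshoppers 5.32, termites 0.931, small beetles 0.572, caterpillars 0.265, ants 0.106. Include each in turn until the next type's E/h falls below the running intake rate.
Rate on top 1: 2.603. termites: 0.931 < 2.603 → exclude; stop.
Optimal diet: grasshoppers — 1 of 5 types.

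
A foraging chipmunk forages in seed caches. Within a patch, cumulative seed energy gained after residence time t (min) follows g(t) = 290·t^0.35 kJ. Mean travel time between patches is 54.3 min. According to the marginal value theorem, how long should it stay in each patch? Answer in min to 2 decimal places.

29.24 min

Maximise g(t)/(T+t): set derivative to zero → g'(t)(T+t) = g(t).
g'(t) = 0.35·290·t^-0.65. Setting 0.35·290·t^-0.65 = 290·t^0.35/(54.3+t) gives 0.35(54.3+t) = t, so 0.65·t = 0.35×54.3.
t* = 0.35×54.3/0.65 = 29.24 min.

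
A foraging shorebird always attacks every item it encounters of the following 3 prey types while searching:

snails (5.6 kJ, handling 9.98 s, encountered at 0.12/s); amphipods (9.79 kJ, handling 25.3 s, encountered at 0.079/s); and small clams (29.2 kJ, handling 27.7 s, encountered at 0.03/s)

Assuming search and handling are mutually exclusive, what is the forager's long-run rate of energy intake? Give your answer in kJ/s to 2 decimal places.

R = Σλ_iE_i / (1 + Σλ_ih_i)
Numerator: 0.12×5.6 + 0.079×9.79 + 0.03×29.2 = 2.321
Denominator: 1 + 0.12×9.98 + 0.079×25.3 + 0.03×27.7 = 5.027
R = 2.321/5.027 = 0.4618 kJ/s

0.46 kJ/s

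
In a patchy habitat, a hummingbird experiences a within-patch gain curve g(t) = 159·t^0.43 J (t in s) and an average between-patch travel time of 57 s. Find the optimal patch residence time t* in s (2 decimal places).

By the marginal value theorem, leave when the instantaneous gain rate g'(t) equals the habitat-wide average g(t)/(T + t).
g'(t) = 0.43·159·t^-0.57. Setting 0.43·159·t^-0.57 = 159·t^0.43/(57+t) gives 0.43(57+t) = t, so 0.57·t = 0.43×57.
t* = 0.43×57/0.57 = 43 s.

43.00 s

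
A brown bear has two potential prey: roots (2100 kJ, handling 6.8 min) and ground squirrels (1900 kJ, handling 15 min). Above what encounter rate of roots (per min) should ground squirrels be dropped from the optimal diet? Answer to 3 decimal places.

The zero-one rule: include ground squirrels iff E₂/h₂ > λE₁/(1+λh₁). Equality gives the switch point.
λE₁h₂ = E₂ + λE₂h₁ ⇒ λ = E₂/(E₁h₂ − E₂h₁) = 1900/(3.15e+04 − 1.292e+04) = 0.1023 per min.

0.102 per min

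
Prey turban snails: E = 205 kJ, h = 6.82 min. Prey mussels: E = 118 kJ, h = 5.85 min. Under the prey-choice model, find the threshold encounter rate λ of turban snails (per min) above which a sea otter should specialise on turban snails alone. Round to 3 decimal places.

Drop mussels once their profitability E₂/h₂ falls below the rate achievable on turban snails alone: E₂/h₂ = λE₁/(1 + λh₁).
Solve for λ: λE₁h₂ = E₂(1 + λh₁) → λ(E₁h₂ − E₂h₁) = E₂ → λ = E₂/(E₁h₂ − E₂h₁).
λ = 118/(205×5.85 − 118×6.82) = 118/394.5 = 0.2991 per min.

0.299 per min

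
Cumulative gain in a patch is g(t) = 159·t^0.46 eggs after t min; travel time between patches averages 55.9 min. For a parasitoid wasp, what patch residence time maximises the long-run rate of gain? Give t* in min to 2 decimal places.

By the marginal value theorem, leave when the instantaneous gain rate g'(t) equals the habitat-wide average g(t)/(T + t).
g'(t) = 0.46·159·t^-0.54. Setting 0.46·159·t^-0.54 = 159·t^0.46/(55.9+t) gives 0.46(55.9+t) = t, so 0.54·t = 0.46×55.9.
t* = 0.46×55.9/0.54 = 47.62 min.

47.62 min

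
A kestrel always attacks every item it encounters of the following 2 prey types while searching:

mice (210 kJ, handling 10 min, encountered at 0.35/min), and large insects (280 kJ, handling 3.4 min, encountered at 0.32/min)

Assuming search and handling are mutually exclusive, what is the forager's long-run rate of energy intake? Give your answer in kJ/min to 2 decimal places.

29.19 kJ/min

Energy encountered per unit search time: 0.35×210 + 0.32×280 = 163.1 kJ/min.
Handling time per unit search time: 0.35×10 + 0.32×3.4 = 4.588.
Rate = 163.1/(1 + 4.588) = 29.19 kJ/min.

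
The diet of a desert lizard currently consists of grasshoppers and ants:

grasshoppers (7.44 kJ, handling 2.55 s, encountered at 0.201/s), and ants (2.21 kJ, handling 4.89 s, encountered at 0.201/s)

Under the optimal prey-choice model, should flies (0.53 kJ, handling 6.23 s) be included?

Intake rate on the current diet: R = (0.201×7.44 + 0.201×2.21) / (1 + 0.201×2.55 + 0.201×4.89) = 1.94/2.495 = 0.7773 kJ/s.
flies: E/h = 0.53/6.23 = 0.08507 kJ/s.
Since 0.08507 < R, time spent handling flies is better spent searching.

No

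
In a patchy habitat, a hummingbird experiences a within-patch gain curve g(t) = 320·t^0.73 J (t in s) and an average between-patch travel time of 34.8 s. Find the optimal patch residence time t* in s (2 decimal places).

By the marginal value theorem, leave when the instantaneous gain rate g'(t) equals the habitat-wide average g(t)/(T + t).
g'(t) = 0.73·320·t^-0.27. Setting 0.73·320·t^-0.27 = 320·t^0.73/(34.8+t) gives 0.73(34.8+t) = t, so 0.27·t = 0.73×34.8.
t* = 0.73×34.8/0.27 = 94.09 s.

94.09 s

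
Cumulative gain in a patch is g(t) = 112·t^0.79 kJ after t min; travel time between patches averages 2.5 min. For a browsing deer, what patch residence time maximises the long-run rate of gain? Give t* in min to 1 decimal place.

By the marginal value theorem, leave when the instantaneous gain rate g'(t) equals the habitat-wide average g(t)/(T + t).
g'(t) = 0.79·112·t^-0.21. Setting 0.79·112·t^-0.21 = 112·t^0.79/(2.5+t) gives 0.79(2.5+t) = t, so 0.21·t = 0.79×2.5.
t* = 0.79×2.5/0.21 = 9.405 min.

9.4 min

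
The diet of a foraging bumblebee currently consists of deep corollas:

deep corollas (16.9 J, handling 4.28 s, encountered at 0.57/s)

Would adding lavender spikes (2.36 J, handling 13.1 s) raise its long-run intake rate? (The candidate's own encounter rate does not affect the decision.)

Intake rate on the current diet: R = (0.57×16.9) / (1 + 0.57×4.28) = 9.633/3.44 = 2.801 J/s.
lavender spikes: E/h = 2.36/13.1 = 0.1802 J/s.
0.1802 < 2.801, so adding lavender spikes would lower the average — exclude it.

No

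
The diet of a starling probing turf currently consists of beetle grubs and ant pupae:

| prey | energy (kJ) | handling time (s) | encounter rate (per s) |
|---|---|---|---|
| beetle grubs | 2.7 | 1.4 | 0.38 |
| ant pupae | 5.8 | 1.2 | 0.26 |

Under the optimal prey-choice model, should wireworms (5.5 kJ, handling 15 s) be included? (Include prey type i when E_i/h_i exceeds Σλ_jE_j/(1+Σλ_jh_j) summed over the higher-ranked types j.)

Intake rate on the current diet: R = (0.38×2.7 + 0.26×5.8) / (1 + 0.38×1.4 + 0.26×1.2) = 2.534/1.844 = 1.374 kJ/s.
wireworms: E/h = 5.5/15 = 0.3667 kJ/s.
Since 0.3667 < R, time spent handling wireworms is better spent searching.

No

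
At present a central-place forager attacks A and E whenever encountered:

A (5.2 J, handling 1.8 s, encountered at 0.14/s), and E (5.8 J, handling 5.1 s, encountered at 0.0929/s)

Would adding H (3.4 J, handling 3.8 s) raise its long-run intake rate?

Yes

On A and E alone, R = ΣλE/(1+Σλh) = 1.267/1.726 = 0.7341 J/s.
H: E/h = 3.4/3.8 = 0.8947 J/s.
Since 0.8947 > R, including H increases the long-run rate.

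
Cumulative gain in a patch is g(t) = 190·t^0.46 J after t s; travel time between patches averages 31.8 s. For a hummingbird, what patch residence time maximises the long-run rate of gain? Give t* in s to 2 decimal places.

Optimal t* satisfies g'(t*) = g(t*)/(T + t*).
g'(t) = 0.46·190·t^-0.54. Setting 0.46·190·t^-0.54 = 190·t^0.46/(31.8+t) gives 0.46(31.8+t) = t, so 0.54·t = 0.46×31.8.
t* = 0.46×31.8/0.54 = 27.09 s.

27.09 s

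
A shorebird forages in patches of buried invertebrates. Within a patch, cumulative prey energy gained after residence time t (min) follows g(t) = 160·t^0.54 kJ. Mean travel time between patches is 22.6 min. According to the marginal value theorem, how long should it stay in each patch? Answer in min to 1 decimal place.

By the marginal value theorem, leave when the instantaneous gain rate g'(t) equals the habitat-wide average g(t)/(T + t).
g'(t) = 0.54·160·t^-0.46. Setting 0.54·160·t^-0.46 = 160·t^0.54/(22.6+t) gives 0.54(22.6+t) = t, so 0.46·t = 0.54×22.6.
t* = 0.54×22.6/0.46 = 26.53 min.

26.5 min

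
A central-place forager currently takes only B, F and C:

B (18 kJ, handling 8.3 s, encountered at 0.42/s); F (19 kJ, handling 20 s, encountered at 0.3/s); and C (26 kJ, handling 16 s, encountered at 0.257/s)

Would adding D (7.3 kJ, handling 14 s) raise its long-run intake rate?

No

On B, F and C alone, R = ΣλE/(1+Σλh) = 19.94/14.6 = 1.366 kJ/s.
Profitability of D: 7.3/14 = 0.5214 kJ/s.
0.5214 < 1.366, so adding D would lower the average — exclude it.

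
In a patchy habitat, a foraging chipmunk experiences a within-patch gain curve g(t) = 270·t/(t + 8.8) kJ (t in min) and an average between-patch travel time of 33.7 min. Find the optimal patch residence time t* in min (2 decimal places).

17.22 min

Maximise g(t)/(T+t): set derivative to zero → g'(t)(T+t) = g(t).
g'(t) = 270·8.8/(t + 8.8)². Setting 270·8.8/(t+8.8)² = 270t/[(t+8.8)(33.7+t)] gives 8.8(33.7+t) = t(t+8.8), so t² = 8.8×33.7 = 296.6.
t* = √296.6 = 17.22 min.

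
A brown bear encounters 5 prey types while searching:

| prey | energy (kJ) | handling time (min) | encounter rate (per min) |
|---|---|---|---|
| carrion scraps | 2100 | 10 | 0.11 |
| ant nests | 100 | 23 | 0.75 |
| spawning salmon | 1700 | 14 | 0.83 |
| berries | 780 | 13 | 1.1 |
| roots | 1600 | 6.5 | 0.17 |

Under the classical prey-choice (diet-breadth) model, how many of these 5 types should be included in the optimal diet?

2

Rank by E/h (kJ/min): roots 246, carrion scraps 210, spawning salmon 121, berries 60, ant nests 4.35. Include each in turn until the next type's E/h falls below the running intake rate.
Rate on top 1: 129.2. carrion scraps: 210 > 129.2 → include.
Rate on top 2: 156.9. spawning salmon: 121 < 156.9 → exclude; stop.
Optimal diet: roots, carrion scraps — 2 of 5 types.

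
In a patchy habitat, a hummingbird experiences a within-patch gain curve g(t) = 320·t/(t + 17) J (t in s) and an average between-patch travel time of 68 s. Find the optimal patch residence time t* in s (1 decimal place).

By the marginal value theorem, leave when the instantaneous gain rate g'(t) equals the habitat-wide average g(t)/(T + t).
g'(t) = 320·17/(t + 17)². Setting 320·17/(t+17)² = 320t/[(t+17)(68+t)] gives 17(68+t) = t(t+17), so t² = 17×68 = 1156.
t* = √1156 = 34 s.

34.0 s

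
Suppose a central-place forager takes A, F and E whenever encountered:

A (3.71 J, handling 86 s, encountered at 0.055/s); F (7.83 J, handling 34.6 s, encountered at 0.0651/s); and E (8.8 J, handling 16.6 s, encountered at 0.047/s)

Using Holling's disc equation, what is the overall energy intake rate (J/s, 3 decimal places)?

R = Σλ_iE_i / (1 + Σλ_ih_i)
Numerator: 0.055×3.71 + 0.0651×7.83 + 0.047×8.8 = 1.127
Denominator: 1 + 0.055×86 + 0.0651×34.6 + 0.047×16.6 = 8.763
R = 1.127/8.763 = 0.1287 J/s

0.129 J/s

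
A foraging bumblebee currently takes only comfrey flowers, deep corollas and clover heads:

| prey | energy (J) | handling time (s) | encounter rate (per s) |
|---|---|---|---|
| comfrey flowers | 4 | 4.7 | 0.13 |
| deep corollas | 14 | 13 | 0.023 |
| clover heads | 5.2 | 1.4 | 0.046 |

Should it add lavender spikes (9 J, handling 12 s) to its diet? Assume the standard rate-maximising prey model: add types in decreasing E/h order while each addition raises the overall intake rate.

Yes

Current rate: (0.13×4 + 0.023×14 + 0.046×5.2)/(1 + 0.13×4.7 + 0.023×13 + 0.046×1.4) = 0.5476 J/s.
Profitability of lavender spikes: 9/12 = 0.75 J/s.
0.75 > 0.5476, so adding lavender spikes raises the average — include it.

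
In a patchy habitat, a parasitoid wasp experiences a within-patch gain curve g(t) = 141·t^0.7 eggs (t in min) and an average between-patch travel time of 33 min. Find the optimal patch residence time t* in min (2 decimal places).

By the marginal value theorem, leave when the instantaneous gain rate g'(t) equals the habitat-wide average g(t)/(T + t).
g'(t) = 0.7·141·t^-0.3. Setting 0.7·141·t^-0.3 = 141·t^0.7/(33+t) gives 0.7(33+t) = t, so 0.30·t = 0.7×33.
t* = 0.7×33/0.30 = 77 min.

77.00 min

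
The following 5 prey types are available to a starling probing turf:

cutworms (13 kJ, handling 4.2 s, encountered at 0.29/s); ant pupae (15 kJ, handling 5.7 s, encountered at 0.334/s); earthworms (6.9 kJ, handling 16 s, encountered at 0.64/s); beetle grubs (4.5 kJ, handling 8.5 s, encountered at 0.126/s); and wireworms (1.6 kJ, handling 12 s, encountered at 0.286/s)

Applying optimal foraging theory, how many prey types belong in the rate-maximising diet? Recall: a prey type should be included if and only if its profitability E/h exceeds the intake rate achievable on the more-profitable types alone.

Profitabilities (E/h, kJ/s): cutworms 3.1, ant pupae 2.63, beetle grubs 0.529, earthworms 0.431, wireworms 0.133. Add prey in this order while the next type's profitability exceeds the intake rate on those already taken.
Rate on top 1: 1.7. ant pupae: 2.63 > 1.7 → include.
Rate on top 2: 2.13. beetle grubs: 0.529 < 2.13 → exclude; stop.
Optimal diet: cutworms, ant pupae — 2 of 5 types.

2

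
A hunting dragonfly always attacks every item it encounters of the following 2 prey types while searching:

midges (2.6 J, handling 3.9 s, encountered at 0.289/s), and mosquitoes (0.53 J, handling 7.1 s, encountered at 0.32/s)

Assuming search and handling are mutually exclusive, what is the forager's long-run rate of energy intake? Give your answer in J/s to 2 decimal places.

R = Σλ_iE_i / (1 + Σλ_ih_i)
Numerator: 0.289×2.6 + 0.32×0.53 = 0.921
Denominator: 1 + 0.289×3.9 + 0.32×7.1 = 4.399
R = 0.921/4.399 = 0.2094 J/s

0.21 J/s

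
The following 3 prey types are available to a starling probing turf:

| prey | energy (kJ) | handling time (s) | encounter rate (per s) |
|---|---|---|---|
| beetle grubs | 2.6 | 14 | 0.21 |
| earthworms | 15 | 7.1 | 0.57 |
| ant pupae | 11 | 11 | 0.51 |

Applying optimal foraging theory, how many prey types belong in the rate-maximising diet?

Rank by E/h (kJ/s): earthworms 2.11, ant pupae 1, beetle grubs 0.186. Include each in turn until the next type's E/h falls below the running intake rate.
Rate on top 1: 1.694. ant pupae: 1 < 1.694 → exclude; stop.
Optimal diet: earthworms — 1 of 3 types.

1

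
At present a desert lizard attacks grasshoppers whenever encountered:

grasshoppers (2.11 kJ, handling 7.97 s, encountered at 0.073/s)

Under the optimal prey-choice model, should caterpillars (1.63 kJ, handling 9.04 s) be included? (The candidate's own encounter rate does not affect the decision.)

Yes

On grasshoppers alone, R = ΣλE/(1+Σλh) = 0.154/1.582 = 0.09738 kJ/s.
Profitability of caterpillars: 1.63/9.04 = 0.1803 kJ/s.
Since 0.1803 > R, including caterpillars increases the long-run rate.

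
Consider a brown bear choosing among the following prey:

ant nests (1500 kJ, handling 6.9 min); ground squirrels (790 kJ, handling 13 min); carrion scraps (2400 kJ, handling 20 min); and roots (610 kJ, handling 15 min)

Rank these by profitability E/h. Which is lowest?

In descending order of E/h:
ant nests: 1500/6.9 = 217 kJ/min
carrion scraps: 2400/20 = 120 kJ/min
ground squirrels: 790/13 = 60.8 kJ/min
roots: 610/15 = 40.7 kJ/min

roots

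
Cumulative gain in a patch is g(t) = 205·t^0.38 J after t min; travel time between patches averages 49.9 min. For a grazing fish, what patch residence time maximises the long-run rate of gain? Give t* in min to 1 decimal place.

By the marginal value theorem, leave when the instantaneous gain rate g'(t) equals the habitat-wide average g(t)/(T + t).
g'(t) = 0.38·205·t^-0.62. Setting 0.38·205·t^-0.62 = 205·t^0.38/(49.9+t) gives 0.38(49.9+t) = t, so 0.62·t = 0.38×49.9.
t* = 0.38×49.9/0.62 = 30.58 min.

30.6 min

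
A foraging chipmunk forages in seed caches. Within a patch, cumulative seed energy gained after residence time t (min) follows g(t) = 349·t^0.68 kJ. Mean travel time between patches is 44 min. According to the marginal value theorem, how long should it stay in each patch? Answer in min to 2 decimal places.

Optimal t* satisfies g'(t*) = g(t*)/(T + t*).
g'(t) = 0.68·349·t^-0.32. Setting 0.68·349·t^-0.32 = 349·t^0.68/(44+t) gives 0.68(44+t) = t, so 0.32·t = 0.68×44.
t* = 0.68×44/0.32 = 93.5 min.

93.50 min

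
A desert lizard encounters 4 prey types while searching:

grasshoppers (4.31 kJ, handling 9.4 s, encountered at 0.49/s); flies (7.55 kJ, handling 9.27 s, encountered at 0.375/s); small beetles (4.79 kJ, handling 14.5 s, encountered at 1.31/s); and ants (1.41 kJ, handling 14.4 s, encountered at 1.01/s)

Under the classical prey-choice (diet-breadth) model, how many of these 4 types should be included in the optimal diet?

1

Profitabilities (E/h, kJ/s): flies 0.814, grasshoppers 0.459, small beetles 0.33, ants 0.0979. Add prey in this order while the next type's profitability exceeds the intake rate on those already taken.
Rate on top 1: 0.6325. grasshoppers: 0.459 < 0.6325 → exclude; stop.
Optimal diet: flies — 1 of 4 types.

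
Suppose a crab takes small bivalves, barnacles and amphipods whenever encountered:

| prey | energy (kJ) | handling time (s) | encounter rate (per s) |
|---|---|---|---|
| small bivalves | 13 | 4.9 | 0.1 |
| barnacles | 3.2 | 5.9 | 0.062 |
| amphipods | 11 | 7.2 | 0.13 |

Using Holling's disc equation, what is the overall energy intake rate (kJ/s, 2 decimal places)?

R = (0.1×13 + 0.062×3.2 + 0.13×11) / (1 + 0.1×4.9 + 0.062×5.9 + 0.13×7.2) = 2.928/2.792 = 1.049 kJ/s.

1.05 kJ/s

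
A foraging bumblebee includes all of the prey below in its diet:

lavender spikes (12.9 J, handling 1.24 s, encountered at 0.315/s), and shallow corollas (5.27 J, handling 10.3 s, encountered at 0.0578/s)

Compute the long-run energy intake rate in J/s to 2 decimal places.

2.20 J/s

Energy encountered per unit search time: 0.315×12.9 + 0.0578×5.27 = 4.368 J/s.
Handling time per unit search time: 0.315×1.24 + 0.0578×10.3 = 0.9859.
Rate = 4.368/(1 + 0.9859) = 2.2 J/s.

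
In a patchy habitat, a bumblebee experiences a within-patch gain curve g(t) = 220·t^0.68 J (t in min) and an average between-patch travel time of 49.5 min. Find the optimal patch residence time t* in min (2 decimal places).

By the marginal value theorem, leave when the instantaneous gain rate g'(t) equals the habitat-wide average g(t)/(T + t).
g'(t) = 0.68·220·t^-0.32. Setting 0.68·220·t^-0.32 = 220·t^0.68/(49.5+t) gives 0.68(49.5+t) = t, so 0.32·t = 0.68×49.5.
t* = 0.68×49.5/0.32 = 105.2 min.

105.19 min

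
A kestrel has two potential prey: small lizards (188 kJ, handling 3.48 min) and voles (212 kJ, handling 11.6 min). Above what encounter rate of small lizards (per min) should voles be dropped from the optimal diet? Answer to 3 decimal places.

0.147 per min

At the threshold, the rate on small lizards alone equals the profitability of voles: λ·188/(1 + λ·3.48) = 212/11.6 = 18.28.
Rearranging, λ(188 − 18.28×3.48) = 18.28, so λ = 18.28/124.4 = 0.1469 per min.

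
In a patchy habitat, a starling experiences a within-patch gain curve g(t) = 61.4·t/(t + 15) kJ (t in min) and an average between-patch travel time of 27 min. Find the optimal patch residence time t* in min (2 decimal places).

20.12 min

Optimal t* satisfies g'(t*) = g(t*)/(T + t*).
g'(t) = 61.4·15/(t + 15)². Setting 61.4·15/(t+15)² = 61.4t/[(t+15)(27+t)] gives 15(27+t) = t(t+15), so t² = 15×27 = 405.
t* = √405 = 20.12 min.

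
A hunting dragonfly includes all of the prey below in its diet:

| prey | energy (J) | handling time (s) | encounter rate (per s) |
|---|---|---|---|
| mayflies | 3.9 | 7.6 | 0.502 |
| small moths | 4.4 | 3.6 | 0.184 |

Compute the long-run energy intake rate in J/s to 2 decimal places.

0.51 J/s

Energy encountered per unit search time: 0.502×3.9 + 0.184×4.4 = 2.767 J/s.
Handling time per unit search time: 0.502×7.6 + 0.184×3.6 = 4.478.
Rate = 2.767/(1 + 4.478) = 0.5052 J/s.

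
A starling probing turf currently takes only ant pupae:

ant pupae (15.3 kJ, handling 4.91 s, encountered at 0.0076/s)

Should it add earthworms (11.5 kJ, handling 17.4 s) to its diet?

On ant pupae alone, R = ΣλE/(1+Σλh) = 0.1163/1.037 = 0.1121 kJ/s.
Profitability of earthworms: 11.5/17.4 = 0.6609 kJ/s.
0.6609 > 0.1121, so adding earthworms raises the average — include it.

Yes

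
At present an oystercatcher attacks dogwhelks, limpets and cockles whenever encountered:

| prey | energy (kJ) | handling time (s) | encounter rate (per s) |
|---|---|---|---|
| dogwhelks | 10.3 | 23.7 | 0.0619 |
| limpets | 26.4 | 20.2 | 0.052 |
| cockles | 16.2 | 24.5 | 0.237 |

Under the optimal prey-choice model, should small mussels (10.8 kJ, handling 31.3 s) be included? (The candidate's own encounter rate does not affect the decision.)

Intake rate on the current diet: R = (0.0619×10.3 + 0.052×26.4 + 0.237×16.2) / (1 + 0.0619×23.7 + 0.052×20.2 + 0.237×24.5) = 5.85/9.324 = 0.6274 kJ/s.
small mussels: E/h = 10.8/31.3 = 0.345 kJ/s.
Since 0.345 < R, time spent handling small mussels is better spent searching.

No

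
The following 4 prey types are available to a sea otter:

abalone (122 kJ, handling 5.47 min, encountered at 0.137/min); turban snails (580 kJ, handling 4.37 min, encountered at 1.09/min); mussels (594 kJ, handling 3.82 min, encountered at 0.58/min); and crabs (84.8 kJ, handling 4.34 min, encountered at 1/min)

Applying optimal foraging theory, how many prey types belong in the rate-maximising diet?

Rank by E/h (kJ/min): mussels 155, turban snails 133, abalone 22.3, crabs 19.5. Include each in turn until the next type's E/h falls below the running intake rate.
Rate on top 1: 107.1. turban snails: 133 > 107.1 → include.
Rate on top 2: 122.4. abalone: 22.3 < 122.4 → exclude; stop.
Optimal diet: mussels, turban snails — 2 of 4 types.

2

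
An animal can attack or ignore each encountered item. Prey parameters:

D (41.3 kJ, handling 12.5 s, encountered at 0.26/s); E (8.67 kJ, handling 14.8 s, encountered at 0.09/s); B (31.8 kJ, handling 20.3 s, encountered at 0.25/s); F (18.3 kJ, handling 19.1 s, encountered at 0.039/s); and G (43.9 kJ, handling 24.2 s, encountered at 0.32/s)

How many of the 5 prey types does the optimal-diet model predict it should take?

1

Profitabilities (E/h, kJ/s): D 3.3, G 1.81, B 1.57, F 0.958, E 0.586. Add prey in this order while the next type's profitability exceeds the intake rate on those already taken.
Rate on top 1: 2.527. G: 1.81 < 2.527 → exclude; stop.
Optimal diet: D — 1 of 5 types.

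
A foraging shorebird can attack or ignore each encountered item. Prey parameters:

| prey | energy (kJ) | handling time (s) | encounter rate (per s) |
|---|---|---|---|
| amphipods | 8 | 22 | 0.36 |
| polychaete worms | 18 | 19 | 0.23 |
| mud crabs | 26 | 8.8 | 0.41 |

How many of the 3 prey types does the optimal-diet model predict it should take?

E/h in descending order: mud crabs 2.95, polychaete worms 0.947, amphipods 0.364 kJ/s. The optimal diet is the largest prefix of this list for which every included type satisfies E_i/h_i > R on the types above it.
Rate on top 1: 2.313. polychaete worms: 0.947 < 2.313 → exclude; stop.
Optimal diet: mud crabs — 1 of 3 types.

1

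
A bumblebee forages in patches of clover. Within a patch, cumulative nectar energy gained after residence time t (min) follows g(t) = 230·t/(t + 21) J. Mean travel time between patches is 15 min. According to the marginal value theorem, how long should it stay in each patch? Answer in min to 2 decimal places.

Maximise g(t)/(T+t): set derivative to zero → g'(t)(T+t) = g(t).
g'(t) = 230·21/(t + 21)². Setting 230·21/(t+21)² = 230t/[(t+21)(15+t)] gives 21(15+t) = t(t+21), so t² = 21×15 = 315.
t* = √315 = 17.75 min.

17.75 min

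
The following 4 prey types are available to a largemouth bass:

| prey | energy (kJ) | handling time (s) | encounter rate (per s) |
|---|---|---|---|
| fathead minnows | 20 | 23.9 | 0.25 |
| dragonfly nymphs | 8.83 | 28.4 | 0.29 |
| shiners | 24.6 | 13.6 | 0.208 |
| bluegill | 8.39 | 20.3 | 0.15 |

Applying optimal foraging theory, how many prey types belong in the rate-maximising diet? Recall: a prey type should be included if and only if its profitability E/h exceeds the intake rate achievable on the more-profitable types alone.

Rank by E/h (kJ/s): shiners 1.81, fathead minnows 0.837, bluegill 0.413, dragonfly nymphs 0.311. Include each in turn until the next type's E/h falls below the running intake rate.
Rate on top 1: 1.336. fathead minnows: 0.837 < 1.336 → exclude; stop.
Optimal diet: shiners — 1 of 4 types.

1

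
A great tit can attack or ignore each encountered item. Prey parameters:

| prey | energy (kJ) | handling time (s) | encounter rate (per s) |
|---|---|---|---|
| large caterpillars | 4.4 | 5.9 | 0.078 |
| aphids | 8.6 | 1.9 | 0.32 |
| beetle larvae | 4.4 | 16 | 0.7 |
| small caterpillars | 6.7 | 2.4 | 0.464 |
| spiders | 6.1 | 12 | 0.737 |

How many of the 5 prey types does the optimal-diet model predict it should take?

2

Profitabilities (E/h, kJ/s): aphids 4.53, small caterpillars 2.79, large caterpillars 0.746, spiders 0.508, beetle larvae 0.275. Add prey in this order while the next type's profitability exceeds the intake rate on those already taken.
Rate on top 1: 1.711. small caterpillars: 2.79 > 1.711 → include.
Rate on top 2: 2.153. large caterpillars: 0.746 < 2.153 → exclude; stop.
Optimal diet: aphids, small caterpillars — 2 of 5 types.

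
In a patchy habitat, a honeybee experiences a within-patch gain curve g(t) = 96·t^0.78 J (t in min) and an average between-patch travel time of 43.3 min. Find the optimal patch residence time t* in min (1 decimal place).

By the marginal value theorem, leave when the instantaneous gain rate g'(t) equals the habitat-wide average g(t)/(T + t).
g'(t) = 0.78·96·t^-0.22. Setting 0.78·96·t^-0.22 = 96·t^0.78/(43.3+t) gives 0.78(43.3+t) = t, so 0.22·t = 0.78×43.3.
t* = 0.78×43.3/0.22 = 153.5 min.

153.5 min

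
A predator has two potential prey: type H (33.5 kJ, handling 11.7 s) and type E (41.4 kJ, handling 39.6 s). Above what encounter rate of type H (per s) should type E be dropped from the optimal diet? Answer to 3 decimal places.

0.049 per s

At the threshold, the rate on type H alone equals the profitability of type E: λ·33.5/(1 + λ·11.7) = 41.4/39.6 = 1.045.
Rearranging, λ(33.5 − 1.045×11.7) = 1.045, so λ = 1.045/21.27 = 0.04916 per s.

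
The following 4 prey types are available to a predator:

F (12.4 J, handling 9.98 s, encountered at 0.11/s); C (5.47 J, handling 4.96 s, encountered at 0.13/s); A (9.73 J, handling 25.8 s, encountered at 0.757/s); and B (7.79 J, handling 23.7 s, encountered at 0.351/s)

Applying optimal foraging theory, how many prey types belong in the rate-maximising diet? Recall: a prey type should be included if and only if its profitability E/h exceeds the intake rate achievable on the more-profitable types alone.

E/h in descending order: F 1.24, C 1.1, A 0.377, B 0.329 J/s. The optimal diet is the largest prefix of this list for which every included type satisfies E_i/h_i > R on the types above it.
Rate on top 1: 0.6502. C: 1.1 > 0.6502 → include.
Rate on top 2: 0.7566. A: 0.377 < 0.7566 → exclude; stop.
Optimal diet: F, C — 2 of 4 types.

2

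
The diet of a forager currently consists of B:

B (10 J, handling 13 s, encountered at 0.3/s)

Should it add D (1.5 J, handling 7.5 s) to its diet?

Current rate: (0.3×10)/(1 + 0.3×13) = 0.6122 J/s.
Profitability of D: 1.5/7.5 = 0.2 J/s.
0.2 < 0.6122, so adding D would lower the average — exclude it.

No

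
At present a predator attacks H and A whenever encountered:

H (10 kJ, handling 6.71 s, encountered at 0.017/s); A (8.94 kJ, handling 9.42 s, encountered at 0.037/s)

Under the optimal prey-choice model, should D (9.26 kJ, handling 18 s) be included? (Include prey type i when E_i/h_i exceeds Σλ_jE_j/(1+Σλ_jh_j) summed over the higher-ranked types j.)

On H and A alone, R = ΣλE/(1+Σλh) = 0.5008/1.463 = 0.3424 kJ/s.
D: E/h = 9.26/18 = 0.5144 kJ/s.
Since 0.5144 > R, including D increases the long-run rate.

Yes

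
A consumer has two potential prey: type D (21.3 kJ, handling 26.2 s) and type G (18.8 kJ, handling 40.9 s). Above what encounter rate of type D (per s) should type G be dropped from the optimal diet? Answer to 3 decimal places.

0.050 per s

Drop type G once their profitability E₂/h₂ falls below the rate achievable on type D alone: E₂/h₂ = λE₁/(1 + λh₁).
Solve for λ: λE₁h₂ = E₂(1 + λh₁) → λ(E₁h₂ − E₂h₁) = E₂ → λ = E₂/(E₁h₂ − E₂h₁).
λ = 18.8/(21.3×40.9 − 18.8×26.2) = 18.8/378.6 = 0.04966 per s.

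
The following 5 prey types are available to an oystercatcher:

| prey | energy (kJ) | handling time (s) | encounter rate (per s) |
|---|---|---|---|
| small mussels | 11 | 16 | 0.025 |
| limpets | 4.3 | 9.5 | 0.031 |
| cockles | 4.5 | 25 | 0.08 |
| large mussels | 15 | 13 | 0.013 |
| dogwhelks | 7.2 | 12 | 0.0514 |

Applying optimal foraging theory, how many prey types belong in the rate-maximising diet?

E/h in descending order: large mussels 1.15, small mussels 0.688, dogwhelks 0.6, limpets 0.453, cockles 0.18 kJ/s. The optimal diet is the largest prefix of this list for which every included type satisfies E_i/h_i > R on the types above it.
Rate on top 1: 0.1668. small mussels: 0.688 > 0.1668 → include.
Rate on top 2: 0.2996. dogwhelks: 0.6 > 0.2996 → include.
Rate on top 3: 0.3843. limpets: 0.453 > 0.3843 → include.
Rate on top 4: 0.3924. cockles: 0.18 < 0.3924 → exclude; stop.
Optimal diet: large mussels, small mussels, dogwhelks, limpets — 4 of 5 types.

4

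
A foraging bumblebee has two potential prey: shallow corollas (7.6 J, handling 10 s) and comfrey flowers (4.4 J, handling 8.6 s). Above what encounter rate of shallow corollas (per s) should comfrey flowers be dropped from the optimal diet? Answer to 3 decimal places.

Drop comfrey flowers once their profitability E₂/h₂ falls below the rate achievable on shallow corollas alone: E₂/h₂ = λE₁/(1 + λh₁).
Solve for λ: λE₁h₂ = E₂(1 + λh₁) → λ(E₁h₂ − E₂h₁) = E₂ → λ = E₂/(E₁h₂ − E₂h₁).
λ = 4.4/(7.6×8.6 − 4.4×10) = 4.4/21.36 = 0.206 per s.

0.206 per s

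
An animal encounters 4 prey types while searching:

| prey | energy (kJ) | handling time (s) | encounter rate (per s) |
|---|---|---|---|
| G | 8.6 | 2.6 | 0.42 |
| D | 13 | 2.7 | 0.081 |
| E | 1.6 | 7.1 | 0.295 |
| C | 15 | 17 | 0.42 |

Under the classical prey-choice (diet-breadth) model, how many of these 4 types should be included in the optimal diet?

Rank by E/h (kJ/s): D 4.81, G 3.31, C 0.882, E 0.225. Include each in turn until the next type's E/h falls below the running intake rate.
Rate on top 1: 0.864. G: 3.31 > 0.864 → include.
Rate on top 2: 2.019. C: 0.882 < 2.019 → exclude; stop.
Optimal diet: D, G — 2 of 4 types.

2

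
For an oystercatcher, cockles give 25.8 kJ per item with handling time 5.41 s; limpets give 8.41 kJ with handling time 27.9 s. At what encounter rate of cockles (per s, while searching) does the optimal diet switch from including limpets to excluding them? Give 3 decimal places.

At the threshold, the rate on cockles alone equals the profitability of limpets: λ·25.8/(1 + λ·5.41) = 8.41/27.9 = 0.3014.
Rearranging, λ(25.8 − 0.3014×5.41) = 0.3014, so λ = 0.3014/24.17 = 0.01247 per s.

0.012 per s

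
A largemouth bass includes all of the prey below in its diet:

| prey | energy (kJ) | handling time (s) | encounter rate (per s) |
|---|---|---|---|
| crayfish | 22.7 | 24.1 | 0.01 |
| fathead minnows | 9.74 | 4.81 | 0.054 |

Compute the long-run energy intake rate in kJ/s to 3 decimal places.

Energy encountered per unit search time: 0.01×22.7 + 0.054×9.74 = 0.753 kJ/s.
Handling time per unit search time: 0.01×24.1 + 0.054×4.81 = 0.5007.
Rate = 0.753/(1 + 0.5007) = 0.5017 kJ/s.

0.502 kJ/s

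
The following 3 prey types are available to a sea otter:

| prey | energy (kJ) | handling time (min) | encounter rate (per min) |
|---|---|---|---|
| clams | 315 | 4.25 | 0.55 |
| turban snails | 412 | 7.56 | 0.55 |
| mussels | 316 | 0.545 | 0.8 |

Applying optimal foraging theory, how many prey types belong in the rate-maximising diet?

E/h in descending order: mussels 580, clams 74.1, turban snails 54.5 kJ/min. The optimal diet is the largest prefix of this list for which every included type satisfies E_i/h_i > R on the types above it.
Rate on top 1: 176. clams: 74.1 < 176 → exclude; stop.
Optimal diet: mussels — 1 of 3 types.

1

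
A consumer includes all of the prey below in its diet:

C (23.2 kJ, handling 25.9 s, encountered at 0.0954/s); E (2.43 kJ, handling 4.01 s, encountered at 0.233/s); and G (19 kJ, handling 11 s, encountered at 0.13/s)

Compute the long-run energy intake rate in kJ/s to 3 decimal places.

R = Σλ_iE_i / (1 + Σλ_ih_i)
Numerator: 0.0954×23.2 + 0.233×2.43 + 0.13×19 = 5.249
Denominator: 1 + 0.0954×25.9 + 0.233×4.01 + 0.13×11 = 5.835
R = 5.249/5.835 = 0.8996 kJ/s

0.900 kJ/s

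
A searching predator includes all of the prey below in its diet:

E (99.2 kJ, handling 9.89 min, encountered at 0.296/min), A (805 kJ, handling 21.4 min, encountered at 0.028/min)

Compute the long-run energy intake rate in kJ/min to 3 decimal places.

11.466 kJ/min

Energy encountered per unit search time: 0.296×99.2 + 0.028×805 = 51.9 kJ/min.
Handling time per unit search time: 0.296×9.89 + 0.028×21.4 = 3.527.
Rate = 51.9/(1 + 3.527) = 11.47 kJ/min.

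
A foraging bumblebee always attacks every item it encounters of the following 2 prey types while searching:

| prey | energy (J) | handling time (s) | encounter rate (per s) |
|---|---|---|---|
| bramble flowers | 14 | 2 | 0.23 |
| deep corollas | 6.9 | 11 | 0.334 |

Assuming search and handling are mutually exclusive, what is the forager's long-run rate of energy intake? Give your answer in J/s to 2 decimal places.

1.08 J/s

R = (0.23×14 + 0.334×6.9) / (1 + 0.23×2 + 0.334×11) = 5.525/5.134 = 1.076 J/s.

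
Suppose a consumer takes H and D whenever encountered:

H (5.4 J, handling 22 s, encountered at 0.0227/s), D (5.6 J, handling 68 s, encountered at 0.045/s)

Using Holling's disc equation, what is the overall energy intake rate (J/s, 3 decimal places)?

Energy encountered per unit search time: 0.0227×5.4 + 0.045×5.6 = 0.3746 J/s.
Handling time per unit search time: 0.0227×22 + 0.045×68 = 3.559.
Rate = 0.3746/(1 + 3.559) = 0.08216 J/s.

0.082 J/s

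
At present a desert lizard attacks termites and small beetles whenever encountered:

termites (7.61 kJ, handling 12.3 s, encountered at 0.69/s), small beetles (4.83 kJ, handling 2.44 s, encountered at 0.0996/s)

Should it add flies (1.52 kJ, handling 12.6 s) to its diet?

Current rate: (0.69×7.61 + 0.0996×4.83)/(1 + 0.69×12.3 + 0.0996×2.44) = 0.5891 kJ/s.
flies: E/h = 1.52/12.6 = 0.1206 kJ/s.
0.1206 < 0.5891, so adding flies would lower the average — exclude it.

No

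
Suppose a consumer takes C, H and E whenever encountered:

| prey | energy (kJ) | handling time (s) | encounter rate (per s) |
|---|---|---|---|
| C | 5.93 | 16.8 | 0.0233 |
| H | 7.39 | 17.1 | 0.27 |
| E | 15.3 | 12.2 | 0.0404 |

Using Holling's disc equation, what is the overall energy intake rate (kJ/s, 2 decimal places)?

0.42 kJ/s

Energy encountered per unit search time: 0.0233×5.93 + 0.27×7.39 + 0.0404×15.3 = 2.752 kJ/s.
Handling time per unit search time: 0.0233×16.8 + 0.27×17.1 + 0.0404×12.2 = 5.501.
Rate = 2.752/(1 + 5.501) = 0.4232 kJ/s.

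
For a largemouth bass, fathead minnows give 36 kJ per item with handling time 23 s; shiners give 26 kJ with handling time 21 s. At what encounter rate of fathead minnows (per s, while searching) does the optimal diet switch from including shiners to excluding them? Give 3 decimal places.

The zero-one rule: include shiners iff E₂/h₂ > λE₁/(1+λh₁). Equality gives the switch point.
λE₁h₂ = E₂ + λE₂h₁ ⇒ λ = E₂/(E₁h₂ − E₂h₁) = 26/(756 − 598) = 0.1646 per s.

0.165 per s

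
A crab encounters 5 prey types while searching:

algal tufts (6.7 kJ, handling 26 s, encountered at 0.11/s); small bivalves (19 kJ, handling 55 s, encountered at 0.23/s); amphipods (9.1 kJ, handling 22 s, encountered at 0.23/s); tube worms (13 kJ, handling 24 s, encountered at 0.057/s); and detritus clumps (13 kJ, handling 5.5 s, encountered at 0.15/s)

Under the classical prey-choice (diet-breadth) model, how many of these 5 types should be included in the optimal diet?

1

Profitabilities (E/h, kJ/s): detritus clumps 2.36, tube worms 0.542, amphipods 0.414, small bivalves 0.345, algal tufts 0.258. Add prey in this order while the next type's profitability exceeds the intake rate on those already taken.
Rate on top 1: 1.068. tube worms: 0.542 < 1.068 → exclude; stop.
Optimal diet: detritus clumps — 1 of 5 types.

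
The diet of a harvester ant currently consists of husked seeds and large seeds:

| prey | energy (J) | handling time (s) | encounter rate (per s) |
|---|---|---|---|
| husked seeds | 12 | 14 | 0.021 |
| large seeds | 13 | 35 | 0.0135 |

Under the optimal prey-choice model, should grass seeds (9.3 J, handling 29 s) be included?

On husked seeds and large seeds alone, R = ΣλE/(1+Σλh) = 0.4275/1.766 = 0.242 J/s.
grass seeds: E/h = 9.3/29 = 0.3207 J/s.
Since 0.3207 > R, including grass seeds increases the long-run rate.

Yes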